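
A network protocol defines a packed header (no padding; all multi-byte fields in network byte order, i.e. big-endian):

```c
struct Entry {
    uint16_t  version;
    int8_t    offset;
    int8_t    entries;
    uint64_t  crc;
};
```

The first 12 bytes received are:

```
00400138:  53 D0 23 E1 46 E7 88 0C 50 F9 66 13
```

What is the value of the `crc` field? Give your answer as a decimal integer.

`crc` follows `version` (2 B), `offset` (1 B), `entries` (1 B), so it starts at offset 2 + 1 + 1 = 4 and occupies 8 bytes.
Bytes at offsets 4..11: 46 E7 88 0C 50 F9 66 13.
Big-endian: lowest address holds the most-significant byte.
The bytes are already most-significant first: 0x46E7880C50F96613.
0x46E7880C50F96613 = 5109201888754624019.

5109201888754624019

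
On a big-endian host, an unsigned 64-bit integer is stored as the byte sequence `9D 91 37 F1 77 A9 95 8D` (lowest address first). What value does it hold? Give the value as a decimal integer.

In big-endian order the high byte comes first in memory.
The bytes are already most-significant first: 0x9D9137F177A9958D.
0x9D9137F177A9958D = 11353917645811979661.

11353917645811979661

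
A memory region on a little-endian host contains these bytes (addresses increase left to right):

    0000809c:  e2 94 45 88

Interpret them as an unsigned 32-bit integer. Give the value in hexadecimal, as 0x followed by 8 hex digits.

0x884594E2

In little-endian order the low byte comes first in memory.
Reassemble most-significant byte first: 88 45 94 E2 → 0x884594E2.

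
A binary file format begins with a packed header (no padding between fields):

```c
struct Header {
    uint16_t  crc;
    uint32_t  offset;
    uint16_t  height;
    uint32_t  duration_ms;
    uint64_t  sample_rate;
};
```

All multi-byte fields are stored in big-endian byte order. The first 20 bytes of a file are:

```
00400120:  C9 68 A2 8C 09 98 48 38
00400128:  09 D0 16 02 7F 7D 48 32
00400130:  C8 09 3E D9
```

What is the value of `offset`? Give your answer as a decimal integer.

2727086488

`offset` follows `crc` (2 bytes), so it starts at byte offset 2 and occupies 4 bytes.
Bytes at offsets 2..5: A2 8C 09 98.
In big-endian order the high byte comes first in memory.
The bytes are already most-significant first: 0xA28C0998.
0xA28C0998 = 2727086488.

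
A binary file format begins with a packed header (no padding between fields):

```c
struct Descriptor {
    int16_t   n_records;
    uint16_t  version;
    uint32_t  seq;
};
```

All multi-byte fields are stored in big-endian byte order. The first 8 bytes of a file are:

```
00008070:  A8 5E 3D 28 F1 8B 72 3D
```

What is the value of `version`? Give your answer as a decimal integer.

15656

`version` follows `n_records` (2 bytes), so it starts at byte offset 2 and occupies 2 bytes.
Bytes at offsets 2..3: 3D 28.
In big-endian order the high byte comes first in memory.
The bytes are already most-significant first: 0x3D28.
0x3D28 = 15656.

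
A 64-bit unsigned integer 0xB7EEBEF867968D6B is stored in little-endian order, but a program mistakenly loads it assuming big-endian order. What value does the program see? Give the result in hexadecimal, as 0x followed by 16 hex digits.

0x6B8D9667F8BEEEB7

Stored little-endian, the bytes at ascending addresses are 6B 8D 96 67 F8 BE EE B7.
Read back as big-endian, the last byte is least significant, giving 0x6B8D9667F8BEEEB7.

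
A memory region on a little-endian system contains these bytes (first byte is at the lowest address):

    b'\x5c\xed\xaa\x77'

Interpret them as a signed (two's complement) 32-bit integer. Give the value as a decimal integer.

2007690588

Little-endian stores the least-significant byte at the lowest address.
Reassemble most-significant byte first: 77 AA ED 5C → 0x77AAED5C.
0x77AAED5C = 2007690588.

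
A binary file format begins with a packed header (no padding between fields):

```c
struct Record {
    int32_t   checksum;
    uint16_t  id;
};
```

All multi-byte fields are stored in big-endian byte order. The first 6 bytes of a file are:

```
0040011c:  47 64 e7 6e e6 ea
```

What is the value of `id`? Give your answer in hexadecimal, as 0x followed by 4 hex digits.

0xE6EA

`id` follows `checksum` (4 bytes), so it starts at byte offset 4 and occupies 2 bytes.
Bytes at offsets 4..5: E6 EA.
In big-endian order the high byte comes first in memory.
The bytes are already most-significant first: 0xE6EA.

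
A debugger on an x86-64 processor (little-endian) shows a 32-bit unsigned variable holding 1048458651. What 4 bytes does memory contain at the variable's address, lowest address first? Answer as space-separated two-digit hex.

1048458651 in hexadecimal, padded to 32 bits, is 0x3E7E359B.
Split into bytes (most-significant first): 3E 7E 35 9B.
Little-endian: lowest address holds the least-significant byte.
So at ascending addresses the bytes are 9B 35 7E 3E.

9B 35 7E 3E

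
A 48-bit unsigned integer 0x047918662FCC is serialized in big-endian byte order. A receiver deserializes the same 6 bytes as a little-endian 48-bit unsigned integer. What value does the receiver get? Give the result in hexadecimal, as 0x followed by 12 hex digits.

0xCC2F66187904

Stored big-endian, the bytes at ascending addresses are 04 79 18 66 2F CC.
Read back as little-endian, the first byte is least significant, giving 0xCC2F66187904.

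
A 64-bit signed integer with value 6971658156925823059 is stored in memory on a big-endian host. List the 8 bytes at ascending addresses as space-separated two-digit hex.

60 C0 4E 28 03 04 A8 53

6971658156925823059 in hexadecimal, padded to 64 bits, is 0x60C04E280304A853.
Split into bytes (most-significant first): 60 C0 4E 28 03 04 A8 53.
Big-endian stores the most-significant byte at the lowest address.
So the memory order matches the most-significant-first order: 60 C0 4E 28 03 04 A8 53.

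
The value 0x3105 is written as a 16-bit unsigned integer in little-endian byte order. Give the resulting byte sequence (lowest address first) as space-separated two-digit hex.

Split into bytes (most-significant first): 31 05.
Little-endian stores the least-significant byte at the lowest address.
So at ascending addresses the bytes are 05 31.

05 31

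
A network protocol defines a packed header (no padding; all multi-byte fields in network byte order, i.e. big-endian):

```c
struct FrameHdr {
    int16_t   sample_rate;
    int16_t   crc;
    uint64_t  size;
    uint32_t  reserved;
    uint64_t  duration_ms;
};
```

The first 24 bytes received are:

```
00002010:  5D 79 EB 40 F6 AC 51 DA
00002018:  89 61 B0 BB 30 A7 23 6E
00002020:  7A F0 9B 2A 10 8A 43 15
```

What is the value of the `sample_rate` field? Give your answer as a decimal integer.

`sample_rate` is the first field, at byte offset 0, occupying 2 bytes.
Bytes at offsets 0..1: 5D 79.
Big-endian stores the most-significant byte at the lowest address.
The bytes are already most-significant first: 0x5D79.
0x5D79 = 23929.

23929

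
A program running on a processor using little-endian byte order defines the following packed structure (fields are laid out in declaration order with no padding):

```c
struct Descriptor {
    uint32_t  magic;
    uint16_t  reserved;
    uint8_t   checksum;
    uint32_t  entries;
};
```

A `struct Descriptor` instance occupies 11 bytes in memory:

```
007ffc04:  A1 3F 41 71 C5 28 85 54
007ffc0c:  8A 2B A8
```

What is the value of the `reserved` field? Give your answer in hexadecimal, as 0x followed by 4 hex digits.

`reserved` follows `magic` (4 bytes), so it starts at byte offset 4 and occupies 2 bytes.
Bytes at offsets 4..5: C5 28.
In little-endian order the low byte comes first in memory.
Reassemble most-significant byte first: 28 C5 → 0x28C5.

0x28C5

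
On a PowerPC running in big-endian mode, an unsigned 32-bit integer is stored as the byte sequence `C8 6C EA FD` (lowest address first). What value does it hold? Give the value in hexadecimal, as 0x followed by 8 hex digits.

In big-endian order the high byte comes first in memory.
The bytes are already most-significant first: 0xC86CEAFD.

0xC86CEAFD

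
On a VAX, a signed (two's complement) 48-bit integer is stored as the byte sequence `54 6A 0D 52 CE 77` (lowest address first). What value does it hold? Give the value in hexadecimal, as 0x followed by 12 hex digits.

0x77CE520D6A54

Little-endian stores the least-significant byte at the lowest address.
Reassemble most-significant byte first: 77 CE 52 0D 6A 54 → 0x77CE520D6A54.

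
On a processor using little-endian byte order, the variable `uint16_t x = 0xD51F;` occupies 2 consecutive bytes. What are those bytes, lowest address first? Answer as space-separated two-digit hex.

1F D5

Split into bytes (most-significant first): D5 1F.
Little-endian stores the least-significant byte at the lowest address.
So at ascending addresses the bytes are 1F D5.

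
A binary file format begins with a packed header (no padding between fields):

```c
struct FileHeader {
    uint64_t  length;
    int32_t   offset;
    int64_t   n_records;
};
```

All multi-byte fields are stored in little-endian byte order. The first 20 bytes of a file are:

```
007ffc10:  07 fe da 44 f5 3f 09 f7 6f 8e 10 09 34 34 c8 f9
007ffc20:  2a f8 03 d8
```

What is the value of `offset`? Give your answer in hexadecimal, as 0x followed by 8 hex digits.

0x09108E6F

`offset` follows `length` (8 bytes), so it starts at byte offset 8 and occupies 4 bytes.
Bytes at offsets 8..11: 6F 8E 10 09.
Little-endian: lowest address holds the least-significant byte.
Reassemble most-significant byte first: 09 10 8E 6F → 0x09108E6F.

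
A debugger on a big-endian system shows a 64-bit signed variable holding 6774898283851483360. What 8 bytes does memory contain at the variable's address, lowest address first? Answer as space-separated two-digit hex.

5E 05 46 18 1E 5F 08 E0

6774898283851483360 in hexadecimal, padded to 64 bits, is 0x5E0546181E5F08E0.
Split into bytes (most-significant first): 5E 05 46 18 1E 5F 08 E0.
Big-endian: lowest address holds the most-significant byte.
So the memory order matches the most-significant-first order: 5E 05 46 18 1E 5F 08 E0.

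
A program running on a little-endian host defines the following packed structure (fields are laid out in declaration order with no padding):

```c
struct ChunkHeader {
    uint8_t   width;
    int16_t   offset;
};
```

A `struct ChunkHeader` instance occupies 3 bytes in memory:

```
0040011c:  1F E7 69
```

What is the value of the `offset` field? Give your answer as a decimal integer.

27111

`offset` follows `width` (1 byte), so it starts at byte offset 1 and occupies 2 bytes.
Bytes at offsets 1..2: E7 69.
In little-endian order the low byte comes first in memory.
Reassemble most-significant byte first: 69 E7 → 0x69E7.
0x69E7 = 27111.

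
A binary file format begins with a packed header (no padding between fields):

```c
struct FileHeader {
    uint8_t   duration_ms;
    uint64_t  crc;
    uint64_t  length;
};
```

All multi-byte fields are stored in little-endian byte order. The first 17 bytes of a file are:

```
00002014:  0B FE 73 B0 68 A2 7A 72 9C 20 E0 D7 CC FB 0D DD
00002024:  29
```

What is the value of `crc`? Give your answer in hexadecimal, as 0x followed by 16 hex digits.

0x9C727AA268B073FE

`crc` follows `duration_ms` (1 byte), so it starts at byte offset 1 and occupies 8 bytes.
Bytes at offsets 1..8: FE 73 B0 68 A2 7A 72 9C.
Little-endian stores the least-significant byte at the lowest address.
Reassemble most-significant byte first: 9C 72 7A A2 68 B0 73 FE → 0x9C727AA268B073FE.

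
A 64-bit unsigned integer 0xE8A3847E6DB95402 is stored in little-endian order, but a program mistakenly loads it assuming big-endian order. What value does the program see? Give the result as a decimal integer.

Stored little-endian, the bytes at ascending addresses are 02 54 B9 6D 7E 84 A3 E8.
Read back as big-endian, the last byte is least significant, giving 0x0254B96D7E84A3E8.
0x0254B96D7E84A3E8 = 167962966044746728.

167962966044746728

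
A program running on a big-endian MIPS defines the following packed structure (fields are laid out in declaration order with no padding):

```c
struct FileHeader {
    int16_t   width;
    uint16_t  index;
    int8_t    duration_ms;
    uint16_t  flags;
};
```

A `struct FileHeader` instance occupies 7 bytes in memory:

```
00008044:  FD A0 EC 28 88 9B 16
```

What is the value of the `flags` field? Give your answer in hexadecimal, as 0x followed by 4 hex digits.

`flags` follows `width` (2 B), `index` (2 B), `duration_ms` (1 B), so it starts at offset 2 + 2 + 1 = 5 and occupies 2 bytes.
Bytes at offsets 5..6: 9B 16.
Big-endian: lowest address holds the most-significant byte.
The bytes are already most-significant first: 0x9B16.

0x9B16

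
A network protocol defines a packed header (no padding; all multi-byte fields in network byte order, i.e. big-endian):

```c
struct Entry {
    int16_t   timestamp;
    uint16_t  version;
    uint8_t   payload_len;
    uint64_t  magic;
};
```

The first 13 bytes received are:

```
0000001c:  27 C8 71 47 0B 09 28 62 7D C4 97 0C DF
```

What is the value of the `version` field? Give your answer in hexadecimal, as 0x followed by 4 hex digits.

`version` follows `timestamp` (2 bytes), so it starts at byte offset 2 and occupies 2 bytes.
Bytes at offsets 2..3: 71 47.
In big-endian order the high byte comes first in memory.
The bytes are already most-significant first: 0x7147.

0x7147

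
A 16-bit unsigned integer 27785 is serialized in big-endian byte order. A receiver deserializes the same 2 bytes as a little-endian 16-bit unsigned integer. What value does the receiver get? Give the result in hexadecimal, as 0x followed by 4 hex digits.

0x896C

27785 in 16-bit hexadecimal is 0x6C89.
Stored big-endian, the bytes at ascending addresses are 6C 89.
Read back as little-endian, the first byte is least significant, giving 0x896C.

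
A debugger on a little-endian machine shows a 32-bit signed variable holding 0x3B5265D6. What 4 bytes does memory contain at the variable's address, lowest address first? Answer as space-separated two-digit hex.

Split into bytes (most-significant first): 3B 52 65 D6.
In little-endian order the low byte comes first in memory.
So at ascending addresses the bytes are D6 65 52 3B.

D6 65 52 3B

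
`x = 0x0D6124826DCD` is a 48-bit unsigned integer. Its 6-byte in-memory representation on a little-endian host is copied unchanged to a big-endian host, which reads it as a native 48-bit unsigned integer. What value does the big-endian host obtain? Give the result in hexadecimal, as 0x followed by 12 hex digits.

0xCD6D8224610D

Stored little-endian, the bytes at ascending addresses are CD 6D 82 24 61 0D.
Read back as big-endian, the last byte is least significant, giving 0xCD6D8224610D.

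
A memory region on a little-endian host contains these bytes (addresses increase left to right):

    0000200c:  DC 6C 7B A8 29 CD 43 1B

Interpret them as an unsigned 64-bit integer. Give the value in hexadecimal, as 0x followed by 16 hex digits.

0x1B43CD29A87B6CDC

Little-endian stores the least-significant byte at the lowest address.
Reassemble most-significant byte first: 1B 43 CD 29 A8 7B 6C DC → 0x1B43CD29A87B6CDC.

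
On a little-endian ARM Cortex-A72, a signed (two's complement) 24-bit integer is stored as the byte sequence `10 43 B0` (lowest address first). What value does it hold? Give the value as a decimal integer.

Little-endian stores the least-significant byte at the lowest address.
Reassemble most-significant byte first: B0 43 10 → 0xB04310.
Top bit is set, so as a signed 24-bit value this is 0xB04310 − 2^24 = -5225712.

-5225712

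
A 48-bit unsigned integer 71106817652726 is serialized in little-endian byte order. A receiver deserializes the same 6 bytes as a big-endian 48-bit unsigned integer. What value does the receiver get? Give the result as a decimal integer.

71106817652726 in 48-bit hexadecimal is 0x40ABD89B77F6.
Stored little-endian, the bytes at ascending addresses are F6 77 9B D8 AB 40.
Read back as big-endian, the last byte is least significant, giving 0xF6779BD8AB40.
0xF6779BD8AB40 = 270993576209216.

270993576209216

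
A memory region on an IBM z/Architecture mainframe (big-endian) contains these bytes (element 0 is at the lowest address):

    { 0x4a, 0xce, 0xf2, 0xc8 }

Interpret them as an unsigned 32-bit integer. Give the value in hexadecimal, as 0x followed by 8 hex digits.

0x4ACEF2C8

Big-endian stores the most-significant byte at the lowest address.
The bytes are already most-significant first: 0x4ACEF2C8.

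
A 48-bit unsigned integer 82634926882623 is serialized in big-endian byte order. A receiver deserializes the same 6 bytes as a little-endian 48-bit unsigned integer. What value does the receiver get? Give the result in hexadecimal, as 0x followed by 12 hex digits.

82634926882623 in 48-bit hexadecimal is 0x4B27F1767F3F.
Stored big-endian, the bytes at ascending addresses are 4B 27 F1 76 7F 3F.
Read back as little-endian, the first byte is least significant, giving 0x3F7F76F1274B.

0x3F7F76F1274B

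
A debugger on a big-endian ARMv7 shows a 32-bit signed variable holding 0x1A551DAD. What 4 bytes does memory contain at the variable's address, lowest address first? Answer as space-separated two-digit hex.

1A 55 1D AD

Split into bytes (most-significant first): 1A 55 1D AD.
Big-endian stores the most-significant byte at the lowest address.
So the memory order matches the most-significant-first order: 1A 55 1D AD.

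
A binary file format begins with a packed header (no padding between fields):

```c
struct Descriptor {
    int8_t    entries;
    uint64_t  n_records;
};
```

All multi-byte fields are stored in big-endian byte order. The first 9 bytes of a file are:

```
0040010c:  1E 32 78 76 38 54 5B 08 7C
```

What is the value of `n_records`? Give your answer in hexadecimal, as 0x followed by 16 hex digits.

0x32787638545B087C

`n_records` follows `entries` (1 byte), so it starts at byte offset 1 and occupies 8 bytes.
Bytes at offsets 1..8: 32 78 76 38 54 5B 08 7C.
Big-endian stores the most-significant byte at the lowest address.
The bytes are already most-significant first: 0x32787638545B087C.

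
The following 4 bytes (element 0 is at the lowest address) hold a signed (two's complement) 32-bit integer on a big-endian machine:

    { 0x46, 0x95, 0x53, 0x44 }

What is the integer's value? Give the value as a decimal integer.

Big-endian stores the most-significant byte at the lowest address.
The bytes are already most-significant first: 0x46955344.
0x46955344 = 1184191300.

1184191300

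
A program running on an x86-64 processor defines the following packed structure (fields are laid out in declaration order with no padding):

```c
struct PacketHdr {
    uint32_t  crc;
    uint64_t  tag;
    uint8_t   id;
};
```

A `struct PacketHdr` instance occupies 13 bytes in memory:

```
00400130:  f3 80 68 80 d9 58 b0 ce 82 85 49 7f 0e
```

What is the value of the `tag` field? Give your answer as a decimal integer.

9172008912976632025

`tag` follows `crc` (4 bytes), so it starts at byte offset 4 and occupies 8 bytes.
Bytes at offsets 4..11: D9 58 B0 CE 82 85 49 7F.
Little-endian: lowest address holds the least-significant byte.
Reassemble most-significant byte first: 7F 49 85 82 CE B0 58 D9 → 0x7F498582CEB058D9.
0x7F498582CEB058D9 = 9172008912976632025.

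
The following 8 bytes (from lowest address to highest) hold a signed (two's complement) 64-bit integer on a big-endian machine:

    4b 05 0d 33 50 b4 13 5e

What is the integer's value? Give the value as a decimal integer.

Big-endian: lowest address holds the most-significant byte.
The bytes are already most-significant first: 0x4B050D3350B4135E.
0x4B050D3350B4135E = 5405741441776620382.

5405741441776620382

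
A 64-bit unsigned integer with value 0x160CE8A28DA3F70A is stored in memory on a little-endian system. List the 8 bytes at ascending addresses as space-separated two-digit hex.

Split into bytes (most-significant first): 16 0C E8 A2 8D A3 F7 0A.
In little-endian order the low byte comes first in memory.
So at ascending addresses the bytes are 0A F7 A3 8D A2 E8 0C 16.

0A F7 A3 8D A2 E8 0C 16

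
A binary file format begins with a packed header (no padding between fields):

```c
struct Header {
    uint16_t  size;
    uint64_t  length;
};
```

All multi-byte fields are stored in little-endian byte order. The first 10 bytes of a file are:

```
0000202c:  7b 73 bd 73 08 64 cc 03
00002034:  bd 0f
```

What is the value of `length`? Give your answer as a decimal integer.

`length` follows `size` (2 bytes), so it starts at byte offset 2 and occupies 8 bytes.
Bytes at offsets 2..9: BD 73 08 64 CC 03 BD 0F.
Little-endian stores the least-significant byte at the lowest address.
Reassemble most-significant byte first: 0F BD 03 CC 64 08 73 BD → 0x0FBD03CC640873BD.
0x0FBD03CC640873BD = 1134066857553720253.

1134066857553720253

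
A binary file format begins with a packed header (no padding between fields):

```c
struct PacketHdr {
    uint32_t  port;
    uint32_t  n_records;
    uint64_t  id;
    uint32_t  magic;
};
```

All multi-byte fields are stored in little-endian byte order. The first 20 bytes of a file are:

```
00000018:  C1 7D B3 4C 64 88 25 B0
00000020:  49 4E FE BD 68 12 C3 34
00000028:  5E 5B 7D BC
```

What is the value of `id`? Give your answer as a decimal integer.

3801902751504289353

`id` follows `port` (4 B), `n_records` (4 B), so it starts at offset 4 + 4 = 8 and occupies 8 bytes.
Bytes at offsets 8..15: 49 4E FE BD 68 12 C3 34.
Little-endian: lowest address holds the least-significant byte.
Reassemble most-significant byte first: 34 C3 12 68 BD FE 4E 49 → 0x34C31268BDFE4E49.
0x34C31268BDFE4E49 = 3801902751504289353.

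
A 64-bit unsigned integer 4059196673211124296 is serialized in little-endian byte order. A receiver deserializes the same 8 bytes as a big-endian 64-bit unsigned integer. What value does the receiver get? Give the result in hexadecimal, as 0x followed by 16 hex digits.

4059196673211124296 in 64-bit hexadecimal is 0x385529DE24324A48.
Stored little-endian, the bytes at ascending addresses are 48 4A 32 24 DE 29 55 38.
Read back as big-endian, the last byte is least significant, giving 0x484A3224DE295538.

0x484A3224DE295538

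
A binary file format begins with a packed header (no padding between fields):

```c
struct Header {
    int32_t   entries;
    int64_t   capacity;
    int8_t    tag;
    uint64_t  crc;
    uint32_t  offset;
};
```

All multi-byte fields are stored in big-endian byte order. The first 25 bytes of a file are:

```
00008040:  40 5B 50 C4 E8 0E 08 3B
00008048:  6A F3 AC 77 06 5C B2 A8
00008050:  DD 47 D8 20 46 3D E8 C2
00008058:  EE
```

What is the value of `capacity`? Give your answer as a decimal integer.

-1725432555945874313

`capacity` follows `entries` (4 bytes), so it starts at byte offset 4 and occupies 8 bytes.
Bytes at offsets 4..11: E8 0E 08 3B 6A F3 AC 77.
In big-endian order the high byte comes first in memory.
The bytes are already most-significant first: 0xE80E083B6AF3AC77.
Top bit is set, so as a signed 64-bit value this is 0xE80E083B6AF3AC77 − 2^64 = -1725432555945874313.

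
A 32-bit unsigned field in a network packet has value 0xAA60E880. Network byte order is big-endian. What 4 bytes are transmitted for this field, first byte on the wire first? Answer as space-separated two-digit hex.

AA 60 E8 80

Split into bytes (most-significant first): AA 60 E8 80.
Big-endian stores the most-significant byte at the lowest address.
So the memory order matches the most-significant-first order: AA 60 E8 80.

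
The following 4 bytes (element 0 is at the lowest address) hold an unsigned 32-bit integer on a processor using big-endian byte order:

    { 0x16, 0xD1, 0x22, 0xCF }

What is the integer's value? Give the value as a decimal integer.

Big-endian: lowest address holds the most-significant byte.
The bytes are already most-significant first: 0x16D122CF.
0x16D122CF = 382804687.

382804687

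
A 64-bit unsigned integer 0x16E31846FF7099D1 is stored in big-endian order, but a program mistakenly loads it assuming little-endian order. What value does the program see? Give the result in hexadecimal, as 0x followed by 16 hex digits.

0xD19970FF4618E316

Stored big-endian, the bytes at ascending addresses are 16 E3 18 46 FF 70 99 D1.
Read back as little-endian, the first byte is least significant, giving 0xD19970FF4618E316.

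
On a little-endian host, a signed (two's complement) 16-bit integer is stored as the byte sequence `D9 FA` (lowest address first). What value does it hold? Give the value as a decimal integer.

Little-endian: lowest address holds the least-significant byte.
Reassemble most-significant byte first: FA D9 → 0xFAD9.
Top bit is set, so as a signed 16-bit value this is 0xFAD9 − 2^16 = -1319.

-1319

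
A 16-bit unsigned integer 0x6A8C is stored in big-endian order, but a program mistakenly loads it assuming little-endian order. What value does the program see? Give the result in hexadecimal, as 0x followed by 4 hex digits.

0x8C6A

Stored big-endian, the bytes at ascending addresses are 6A 8C.
Read back as little-endian, the first byte is least significant, giving 0x8C6A.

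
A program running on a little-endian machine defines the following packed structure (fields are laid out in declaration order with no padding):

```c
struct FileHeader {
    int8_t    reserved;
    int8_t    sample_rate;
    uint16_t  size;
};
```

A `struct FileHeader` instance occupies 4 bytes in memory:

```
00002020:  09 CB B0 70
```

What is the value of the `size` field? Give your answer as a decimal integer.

`size` follows `reserved` (1 B), `sample_rate` (1 B), so it starts at offset 1 + 1 = 2 and occupies 2 bytes.
Bytes at offsets 2..3: B0 70.
Little-endian: lowest address holds the least-significant byte.
Reassemble most-significant byte first: 70 B0 → 0x70B0.
0x70B0 = 28848.

28848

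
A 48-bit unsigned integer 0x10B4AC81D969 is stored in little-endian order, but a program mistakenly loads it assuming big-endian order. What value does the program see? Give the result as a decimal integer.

116382904398864

Stored little-endian, the bytes at ascending addresses are 69 D9 81 AC B4 10.
Read back as big-endian, the last byte is least significant, giving 0x69D981ACB410.
0x69D981ACB410 = 116382904398864.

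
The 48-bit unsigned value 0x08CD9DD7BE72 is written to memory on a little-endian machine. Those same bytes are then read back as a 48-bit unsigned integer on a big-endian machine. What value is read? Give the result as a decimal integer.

Stored little-endian, the bytes at ascending addresses are 72 BE D7 9D CD 08.
Read back as big-endian, the last byte is least significant, giving 0x72BED79DCD08.
0x72BED79DCD08 = 126163986795784.

126163986795784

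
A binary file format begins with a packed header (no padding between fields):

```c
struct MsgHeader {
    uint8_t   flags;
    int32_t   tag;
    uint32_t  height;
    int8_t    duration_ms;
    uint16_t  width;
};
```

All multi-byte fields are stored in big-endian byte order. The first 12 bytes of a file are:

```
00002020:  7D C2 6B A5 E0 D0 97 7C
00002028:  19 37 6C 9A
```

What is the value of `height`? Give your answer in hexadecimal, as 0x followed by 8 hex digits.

0xD0977C19

`height` follows `flags` (1 B), `tag` (4 B), so it starts at offset 1 + 4 = 5 and occupies 4 bytes.
Bytes at offsets 5..8: D0 97 7C 19.
Big-endian stores the most-significant byte at the lowest address.
The bytes are already most-significant first: 0xD0977C19.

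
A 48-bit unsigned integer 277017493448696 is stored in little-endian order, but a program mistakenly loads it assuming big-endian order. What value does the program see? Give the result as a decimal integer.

277017493448696 in 48-bit hexadecimal is 0xFBF2294B27F8.
Stored little-endian, the bytes at ascending addresses are F8 27 4B 29 F2 FB.
Read back as big-endian, the last byte is least significant, giving 0xF8274B29F2FB.
0xF8274B29F2FB = 272847648453371.

272847648453371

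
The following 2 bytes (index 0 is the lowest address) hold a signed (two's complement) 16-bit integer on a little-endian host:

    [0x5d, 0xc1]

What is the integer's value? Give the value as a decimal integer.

-16035

Little-endian stores the least-significant byte at the lowest address.
Reassemble most-significant byte first: C1 5D → 0xC15D.
Top bit is set, so as a signed 16-bit value this is 0xC15D − 2^16 = -16035.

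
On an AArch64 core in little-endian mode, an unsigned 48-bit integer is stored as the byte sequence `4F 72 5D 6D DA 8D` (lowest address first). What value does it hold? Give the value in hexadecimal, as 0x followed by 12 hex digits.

0x8DDA6D5D724F

Little-endian stores the least-significant byte at the lowest address.
Reassemble most-significant byte first: 8D DA 6D 5D 72 4F → 0x8DDA6D5D724F.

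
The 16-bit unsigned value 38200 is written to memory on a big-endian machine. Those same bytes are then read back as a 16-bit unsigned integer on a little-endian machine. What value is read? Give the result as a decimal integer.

38200 in 16-bit hexadecimal is 0x9538.
Stored big-endian, the bytes at ascending addresses are 95 38.
Read back as little-endian, the first byte is least significant, giving 0x3895.
0x3895 = 14485.

14485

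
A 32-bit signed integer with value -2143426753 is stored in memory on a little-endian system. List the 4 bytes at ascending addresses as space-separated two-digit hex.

Two's complement of -2143426753 in 32 bits: 2143426753 = 0x7FC218C1; invert → 0x803DE73E; add 1 → 0x803DE73F.
Split into bytes (most-significant first): 80 3D E7 3F.
In little-endian order the low byte comes first in memory.
So at ascending addresses the bytes are 3F E7 3D 80.

3F E7 3D 80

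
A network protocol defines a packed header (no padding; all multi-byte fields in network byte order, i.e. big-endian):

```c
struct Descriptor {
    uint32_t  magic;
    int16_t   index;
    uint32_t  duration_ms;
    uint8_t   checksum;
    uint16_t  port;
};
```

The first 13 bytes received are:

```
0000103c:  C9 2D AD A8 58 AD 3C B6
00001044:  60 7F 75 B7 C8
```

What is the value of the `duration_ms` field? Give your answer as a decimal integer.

`duration_ms` follows `magic` (4 B), `index` (2 B), so it starts at offset 4 + 2 = 6 and occupies 4 bytes.
Bytes at offsets 6..9: 3C B6 60 7F.
Big-endian stores the most-significant byte at the lowest address.
The bytes are already most-significant first: 0x3CB6607F.
0x3CB6607F = 1018585215.

1018585215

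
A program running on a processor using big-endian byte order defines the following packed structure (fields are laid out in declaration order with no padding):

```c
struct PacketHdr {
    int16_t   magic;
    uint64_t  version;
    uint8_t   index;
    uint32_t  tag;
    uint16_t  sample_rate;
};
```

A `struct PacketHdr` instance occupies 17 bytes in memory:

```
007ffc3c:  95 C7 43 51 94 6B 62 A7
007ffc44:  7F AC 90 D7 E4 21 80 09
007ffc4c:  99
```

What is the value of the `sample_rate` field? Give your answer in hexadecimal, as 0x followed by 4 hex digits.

`sample_rate` follows `magic` (2 B), `version` (8 B), `index` (1 B), `tag` (4 B), so it starts at offset 2 + 8 + 1 + 4 = 15 and occupies 2 bytes.
Bytes at offsets 15..16: 09 99.
In big-endian order the high byte comes first in memory.
The bytes are already most-significant first: 0x0999.

0x0999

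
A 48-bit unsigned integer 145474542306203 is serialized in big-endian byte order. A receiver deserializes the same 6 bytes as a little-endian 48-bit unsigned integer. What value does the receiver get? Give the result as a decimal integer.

145474542306203 in 48-bit hexadecimal is 0x844EEE6B039B.
Stored big-endian, the bytes at ascending addresses are 84 4E EE 6B 03 9B.
Read back as little-endian, the first byte is least significant, giving 0x9B036BEE4E84.
0x9B036BEE4E84 = 170438997986948.

170438997986948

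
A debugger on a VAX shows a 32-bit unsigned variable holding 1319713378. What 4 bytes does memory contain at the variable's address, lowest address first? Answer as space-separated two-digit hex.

62 3A A9 4E

1319713378 in hexadecimal, padded to 32 bits, is 0x4EA93A62.
Split into bytes (most-significant first): 4E A9 3A 62.
In little-endian order the low byte comes first in memory.
So at ascending addresses the bytes are 62 3A A9 4E.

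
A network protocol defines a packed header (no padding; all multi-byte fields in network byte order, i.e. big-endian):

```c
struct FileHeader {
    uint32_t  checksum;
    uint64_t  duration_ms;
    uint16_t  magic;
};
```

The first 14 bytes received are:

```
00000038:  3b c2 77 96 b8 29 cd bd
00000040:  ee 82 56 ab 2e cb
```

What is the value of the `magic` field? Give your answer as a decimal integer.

11979

`magic` follows `checksum` (4 B), `duration_ms` (8 B), so it starts at offset 4 + 8 = 12 and occupies 2 bytes.
Bytes at offsets 12..13: 2E CB.
In big-endian order the high byte comes first in memory.
The bytes are already most-significant first: 0x2ECB.
0x2ECB = 11979.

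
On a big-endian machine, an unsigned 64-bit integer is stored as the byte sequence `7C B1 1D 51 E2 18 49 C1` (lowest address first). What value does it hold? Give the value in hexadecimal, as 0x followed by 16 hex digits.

0x7CB11D51E21849C1

Big-endian: lowest address holds the most-significant byte.
The bytes are already most-significant first: 0x7CB11D51E21849C1.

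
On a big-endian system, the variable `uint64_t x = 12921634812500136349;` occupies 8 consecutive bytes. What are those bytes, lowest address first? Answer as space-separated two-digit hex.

12921634812500136349 in hexadecimal, padded to 64 bits, is 0xB352DE667464519D.
Split into bytes (most-significant first): B3 52 DE 66 74 64 51 9D.
Big-endian stores the most-significant byte at the lowest address.
So the memory order matches the most-significant-first order: B3 52 DE 66 74 64 51 9D.

B3 52 DE 66 74 64 51 9D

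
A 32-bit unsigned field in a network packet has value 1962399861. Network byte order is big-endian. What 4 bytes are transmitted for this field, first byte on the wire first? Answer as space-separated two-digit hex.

74 F7 D8 75

1962399861 in hexadecimal, padded to 32 bits, is 0x74F7D875.
Split into bytes (most-significant first): 74 F7 D8 75.
In big-endian order the high byte comes first in memory.
So the memory order matches the most-significant-first order: 74 F7 D8 75.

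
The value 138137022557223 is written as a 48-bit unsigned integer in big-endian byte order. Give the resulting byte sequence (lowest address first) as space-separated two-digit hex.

138137022557223 in hexadecimal, padded to 48 bits, is 0x7DA28828EC27.
Split into bytes (most-significant first): 7D A2 88 28 EC 27.
In big-endian order the high byte comes first in memory.
So the memory order matches the most-significant-first order: 7D A2 88 28 EC 27.

7D A2 88 28 EC 27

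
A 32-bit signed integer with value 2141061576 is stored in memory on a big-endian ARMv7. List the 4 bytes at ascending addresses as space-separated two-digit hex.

2141061576 in hexadecimal, padded to 32 bits, is 0x7F9E01C8.
Split into bytes (most-significant first): 7F 9E 01 C8.
Big-endian: lowest address holds the most-significant byte.
So the memory order matches the most-significant-first order: 7F 9E 01 C8.

7F 9E 01 C8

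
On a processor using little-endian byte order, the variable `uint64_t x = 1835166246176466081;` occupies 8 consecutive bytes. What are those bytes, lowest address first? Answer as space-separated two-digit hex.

A1 A4 22 4F FA D1 77 19

1835166246176466081 in hexadecimal, padded to 64 bits, is 0x1977D1FA4F22A4A1.
Split into bytes (most-significant first): 19 77 D1 FA 4F 22 A4 A1.
In little-endian order the low byte comes first in memory.
So at ascending addresses the bytes are A1 A4 22 4F FA D1 77 19.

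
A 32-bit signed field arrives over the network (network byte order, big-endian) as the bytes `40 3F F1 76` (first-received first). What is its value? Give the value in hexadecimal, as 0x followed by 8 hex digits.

0x403FF176

In big-endian order the high byte comes first in memory.
The bytes are already most-significant first: 0x403FF176.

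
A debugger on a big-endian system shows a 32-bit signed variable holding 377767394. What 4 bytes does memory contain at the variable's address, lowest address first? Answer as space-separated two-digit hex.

377767394 in hexadecimal, padded to 32 bits, is 0x168445E2.
Split into bytes (most-significant first): 16 84 45 E2.
Big-endian: lowest address holds the most-significant byte.
So the memory order matches the most-significant-first order: 16 84 45 E2.

16 84 45 E2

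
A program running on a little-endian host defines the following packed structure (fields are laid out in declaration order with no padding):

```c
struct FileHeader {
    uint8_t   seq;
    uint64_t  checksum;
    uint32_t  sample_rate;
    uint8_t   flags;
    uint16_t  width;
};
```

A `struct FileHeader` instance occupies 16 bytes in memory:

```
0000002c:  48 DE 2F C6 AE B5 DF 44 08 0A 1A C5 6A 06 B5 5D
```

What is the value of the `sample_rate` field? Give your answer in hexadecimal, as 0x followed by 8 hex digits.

0x6AC51A0A

`sample_rate` follows `seq` (1 B), `checksum` (8 B), so it starts at offset 1 + 8 = 9 and occupies 4 bytes.
Bytes at offsets 9..12: 0A 1A C5 6A.
In little-endian order the low byte comes first in memory.
Reassemble most-significant byte first: 6A C5 1A 0A → 0x6AC51A0A.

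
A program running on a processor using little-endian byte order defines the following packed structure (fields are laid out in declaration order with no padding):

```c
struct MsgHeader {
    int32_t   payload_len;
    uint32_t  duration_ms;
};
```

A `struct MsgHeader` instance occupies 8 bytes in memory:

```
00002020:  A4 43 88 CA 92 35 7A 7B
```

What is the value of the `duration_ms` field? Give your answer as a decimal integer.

2071606674

`duration_ms` follows `payload_len` (4 bytes), so it starts at byte offset 4 and occupies 4 bytes.
Bytes at offsets 4..7: 92 35 7A 7B.
In little-endian order the low byte comes first in memory.
Reassemble most-significant byte first: 7B 7A 35 92 → 0x7B7A3592.
0x7B7A3592 = 2071606674.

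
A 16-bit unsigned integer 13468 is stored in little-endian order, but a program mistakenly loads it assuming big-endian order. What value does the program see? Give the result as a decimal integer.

39988

13468 in 16-bit hexadecimal is 0x349C.
Stored little-endian, the bytes at ascending addresses are 9C 34.
Read back as big-endian, the last byte is least significant, giving 0x9C34.
0x9C34 = 39988.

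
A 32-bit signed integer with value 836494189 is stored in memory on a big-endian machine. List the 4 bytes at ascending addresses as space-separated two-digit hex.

836494189 in hexadecimal, padded to 32 bits, is 0x31DBE36D.
Split into bytes (most-significant first): 31 DB E3 6D.
In big-endian order the high byte comes first in memory.
So the memory order matches the most-significant-first order: 31 DB E3 6D.

31 DB E3 6D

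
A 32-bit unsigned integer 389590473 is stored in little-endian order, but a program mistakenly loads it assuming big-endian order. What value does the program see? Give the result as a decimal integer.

389590473 in 32-bit hexadecimal is 0x1738ADC9.
Stored little-endian, the bytes at ascending addresses are C9 AD 38 17.
Read back as big-endian, the last byte is least significant, giving 0xC9AD3817.
0xC9AD3817 = 3383572503.

3383572503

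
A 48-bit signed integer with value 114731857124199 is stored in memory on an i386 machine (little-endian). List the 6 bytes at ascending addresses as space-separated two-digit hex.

114731857124199 in hexadecimal, padded to 48 bits, is 0x685917969B67.
Split into bytes (most-significant first): 68 59 17 96 9B 67.
Little-endian: lowest address holds the least-significant byte.
So at ascending addresses the bytes are 67 9B 96 17 59 68.

67 9B 96 17 59 68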